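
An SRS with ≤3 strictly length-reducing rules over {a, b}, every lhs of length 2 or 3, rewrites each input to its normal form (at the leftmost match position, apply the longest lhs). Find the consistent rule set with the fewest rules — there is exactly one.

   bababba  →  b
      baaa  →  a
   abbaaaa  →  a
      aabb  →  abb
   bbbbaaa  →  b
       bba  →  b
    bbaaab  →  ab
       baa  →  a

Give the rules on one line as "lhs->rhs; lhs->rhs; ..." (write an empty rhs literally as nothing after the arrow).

aa->a; ba->

  | bababba => babba => bba => b
  | baaa => aa => a
  | abbaaaa => abaaa => aaa => aa => a
  | aabb => abb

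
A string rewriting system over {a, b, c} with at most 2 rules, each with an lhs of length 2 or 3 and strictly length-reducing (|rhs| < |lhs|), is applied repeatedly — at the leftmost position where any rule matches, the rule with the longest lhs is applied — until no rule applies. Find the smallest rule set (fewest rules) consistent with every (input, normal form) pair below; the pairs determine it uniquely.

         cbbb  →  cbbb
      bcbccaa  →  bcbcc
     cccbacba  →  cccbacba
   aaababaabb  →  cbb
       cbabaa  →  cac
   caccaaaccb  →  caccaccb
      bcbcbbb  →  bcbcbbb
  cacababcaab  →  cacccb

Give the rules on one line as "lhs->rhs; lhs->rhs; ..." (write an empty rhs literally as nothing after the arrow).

  | cbbb
  | bcbccaa => bcbcc
  | cccbacba
  | aaababaabb => ababaabb => aacaabb => caabb => cbb

aa->; bab->ac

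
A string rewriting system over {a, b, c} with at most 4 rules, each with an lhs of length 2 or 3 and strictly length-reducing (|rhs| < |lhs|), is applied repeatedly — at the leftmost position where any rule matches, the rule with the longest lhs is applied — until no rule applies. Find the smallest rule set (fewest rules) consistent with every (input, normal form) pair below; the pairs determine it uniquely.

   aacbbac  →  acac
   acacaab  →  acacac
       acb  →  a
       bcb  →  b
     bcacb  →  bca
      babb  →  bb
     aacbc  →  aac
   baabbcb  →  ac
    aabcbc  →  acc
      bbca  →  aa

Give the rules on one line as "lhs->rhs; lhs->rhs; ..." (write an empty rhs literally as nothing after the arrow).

aab->ac; ba->; bbc->a; cb->

  | aacbbac => aabac => acac
  | acacaab => acacac
  | acb => a
  | bcb => b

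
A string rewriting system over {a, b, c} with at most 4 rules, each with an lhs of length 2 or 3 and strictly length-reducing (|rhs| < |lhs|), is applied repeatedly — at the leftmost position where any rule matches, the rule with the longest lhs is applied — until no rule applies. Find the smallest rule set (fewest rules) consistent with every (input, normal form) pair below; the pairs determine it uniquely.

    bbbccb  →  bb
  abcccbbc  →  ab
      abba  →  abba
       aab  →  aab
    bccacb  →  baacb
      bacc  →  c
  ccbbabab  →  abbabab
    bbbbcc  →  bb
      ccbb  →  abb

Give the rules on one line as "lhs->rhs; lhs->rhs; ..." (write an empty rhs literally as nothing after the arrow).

  | bbbccb => bbcb => bb
  | abcccbbc => abacbbc => abbc => ab
  | abba
  | aab

bac->; bbc->b; cc->a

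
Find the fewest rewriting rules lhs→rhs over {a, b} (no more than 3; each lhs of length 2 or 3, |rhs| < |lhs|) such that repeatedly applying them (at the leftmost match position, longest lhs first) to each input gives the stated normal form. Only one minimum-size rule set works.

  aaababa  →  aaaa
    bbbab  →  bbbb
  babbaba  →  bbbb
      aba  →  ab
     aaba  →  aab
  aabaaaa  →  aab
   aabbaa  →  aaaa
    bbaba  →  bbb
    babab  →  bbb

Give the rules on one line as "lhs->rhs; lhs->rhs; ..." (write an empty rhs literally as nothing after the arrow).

abb->a; ba->b

  | aaababa => aaabba => aaaa
  | bbbab => bbbb
  | babbaba => bbbaba => bbbba => bbbb
  | aba => ab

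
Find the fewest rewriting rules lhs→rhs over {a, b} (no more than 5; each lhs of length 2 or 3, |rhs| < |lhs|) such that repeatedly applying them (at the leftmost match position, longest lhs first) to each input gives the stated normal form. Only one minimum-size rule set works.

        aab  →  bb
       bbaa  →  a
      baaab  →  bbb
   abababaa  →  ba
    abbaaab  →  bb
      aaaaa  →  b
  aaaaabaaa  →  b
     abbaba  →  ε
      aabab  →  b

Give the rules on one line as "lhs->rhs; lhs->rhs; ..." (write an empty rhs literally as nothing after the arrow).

  | aab => bb
  | bbaa => a
  | baaab => baab => bbb
  | abababaa => babaa => ba

aa->b; aaa->aa; aba->; bba->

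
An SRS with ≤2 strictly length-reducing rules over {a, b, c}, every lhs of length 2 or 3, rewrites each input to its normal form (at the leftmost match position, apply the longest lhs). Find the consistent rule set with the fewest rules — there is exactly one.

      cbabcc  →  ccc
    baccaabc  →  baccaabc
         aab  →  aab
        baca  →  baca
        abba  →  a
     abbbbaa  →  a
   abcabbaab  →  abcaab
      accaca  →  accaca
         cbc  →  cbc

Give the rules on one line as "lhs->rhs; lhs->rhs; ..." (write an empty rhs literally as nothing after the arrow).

bab->; bba->

  | cbabcc => ccc
  | baccaabc
  | aab
  | baca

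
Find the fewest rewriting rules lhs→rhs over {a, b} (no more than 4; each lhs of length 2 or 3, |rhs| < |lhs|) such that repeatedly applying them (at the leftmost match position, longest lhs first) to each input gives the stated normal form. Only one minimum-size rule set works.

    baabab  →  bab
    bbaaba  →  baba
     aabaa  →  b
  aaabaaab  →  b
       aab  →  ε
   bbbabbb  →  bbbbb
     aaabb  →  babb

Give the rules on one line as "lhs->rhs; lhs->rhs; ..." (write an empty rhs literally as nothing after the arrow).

  | baabab => bab
  | bbaaba => baba
  | aabaa => aa => b
  | aaabaaab => babaaab => baab => b

aa->b; aab->; baa->; bba->b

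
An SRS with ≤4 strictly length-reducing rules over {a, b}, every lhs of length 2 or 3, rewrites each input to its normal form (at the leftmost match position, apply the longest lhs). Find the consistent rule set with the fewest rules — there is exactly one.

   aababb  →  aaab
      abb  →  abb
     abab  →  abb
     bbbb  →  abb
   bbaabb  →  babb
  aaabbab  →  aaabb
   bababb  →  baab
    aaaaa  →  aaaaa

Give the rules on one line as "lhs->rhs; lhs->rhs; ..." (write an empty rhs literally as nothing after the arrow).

  | aababb => aabbb => aaab
  | abb
  | abab => abb
  | bbbb => abb

aba->ab; bba->b; bbb->ab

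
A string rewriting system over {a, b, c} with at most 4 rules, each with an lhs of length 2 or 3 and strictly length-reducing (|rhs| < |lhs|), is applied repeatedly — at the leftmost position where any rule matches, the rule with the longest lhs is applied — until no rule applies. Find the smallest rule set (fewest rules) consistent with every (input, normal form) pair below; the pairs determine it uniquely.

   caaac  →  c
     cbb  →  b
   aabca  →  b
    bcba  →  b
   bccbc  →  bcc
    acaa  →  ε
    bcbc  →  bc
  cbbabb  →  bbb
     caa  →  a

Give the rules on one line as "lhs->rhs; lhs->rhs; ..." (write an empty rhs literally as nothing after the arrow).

aa->; ba->b; ca->; cb->

  | caaac => aac => c
  | cbb => b
  | aabca => bca => b
  | bcba => ba => b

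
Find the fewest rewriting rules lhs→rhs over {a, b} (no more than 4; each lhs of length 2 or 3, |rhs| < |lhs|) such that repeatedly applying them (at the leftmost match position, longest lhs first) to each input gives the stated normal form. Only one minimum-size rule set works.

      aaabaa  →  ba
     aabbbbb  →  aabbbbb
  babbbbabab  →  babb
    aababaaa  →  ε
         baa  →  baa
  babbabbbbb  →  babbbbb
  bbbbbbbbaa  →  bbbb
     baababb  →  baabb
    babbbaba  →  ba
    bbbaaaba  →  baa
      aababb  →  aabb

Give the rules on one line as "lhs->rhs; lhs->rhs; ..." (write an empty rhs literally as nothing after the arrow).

  | aaabaa => bbbaa => ba
  | aabbbbb
  | babbbbabab => babbbab => babb
  | aababaaa => aabaaa => aaaa => bba => ε

aaa->bb; aba->a; bba->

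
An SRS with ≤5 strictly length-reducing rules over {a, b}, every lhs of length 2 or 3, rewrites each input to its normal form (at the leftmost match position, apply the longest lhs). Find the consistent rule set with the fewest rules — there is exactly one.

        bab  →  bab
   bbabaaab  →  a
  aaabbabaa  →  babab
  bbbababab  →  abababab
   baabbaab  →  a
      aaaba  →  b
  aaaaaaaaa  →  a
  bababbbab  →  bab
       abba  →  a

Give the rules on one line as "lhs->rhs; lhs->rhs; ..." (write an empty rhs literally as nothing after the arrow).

  | bab
  | bbabaaab => aabaaab => baaaab => baab => bb => a
  | aaabbabaa => aabbabaa => bababaa => babab
  | bbbababab => abababab

aa->a; aab->ba; baa->b; bb->a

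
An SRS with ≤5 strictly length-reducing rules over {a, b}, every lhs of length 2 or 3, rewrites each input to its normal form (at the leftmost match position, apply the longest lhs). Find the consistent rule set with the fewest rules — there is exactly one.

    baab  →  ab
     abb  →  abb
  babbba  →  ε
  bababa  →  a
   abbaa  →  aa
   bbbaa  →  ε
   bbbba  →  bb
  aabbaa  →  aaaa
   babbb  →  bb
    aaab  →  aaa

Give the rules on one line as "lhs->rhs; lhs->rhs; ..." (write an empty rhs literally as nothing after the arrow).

aab->aa; ba->; bab->; bba->

  | baab => ab
  | abb
  | babbba => bba => ε
  | bababa => aba => a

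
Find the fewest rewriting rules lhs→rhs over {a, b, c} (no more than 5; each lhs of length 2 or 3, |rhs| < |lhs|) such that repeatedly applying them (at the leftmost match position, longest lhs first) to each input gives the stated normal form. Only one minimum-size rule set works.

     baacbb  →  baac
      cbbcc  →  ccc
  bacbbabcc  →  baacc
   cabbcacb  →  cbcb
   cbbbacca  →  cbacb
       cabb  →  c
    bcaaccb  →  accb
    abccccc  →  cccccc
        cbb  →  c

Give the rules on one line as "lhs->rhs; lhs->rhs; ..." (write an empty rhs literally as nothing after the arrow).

  | baacbb => baac
  | cbbcc => ccc
  | bacbbabcc => bacabcc => baacc
  | cabbcacb => abcacb => ccacb => cbcb

ab->c; bb->; ca->b; cab->a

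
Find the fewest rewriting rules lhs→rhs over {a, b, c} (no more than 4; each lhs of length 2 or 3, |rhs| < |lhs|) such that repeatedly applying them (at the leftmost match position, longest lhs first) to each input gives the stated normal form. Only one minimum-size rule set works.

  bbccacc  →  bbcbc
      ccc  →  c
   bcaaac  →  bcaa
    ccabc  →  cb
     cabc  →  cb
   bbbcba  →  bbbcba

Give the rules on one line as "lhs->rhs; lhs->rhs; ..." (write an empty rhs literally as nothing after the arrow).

  | bbccacc => bbcacc => bbcbc
  | ccc => cc => c
  | bcaaac => bcaab => bcaa
  | ccabc => cabc => cac => cb

ab->a; ac->b; cc->c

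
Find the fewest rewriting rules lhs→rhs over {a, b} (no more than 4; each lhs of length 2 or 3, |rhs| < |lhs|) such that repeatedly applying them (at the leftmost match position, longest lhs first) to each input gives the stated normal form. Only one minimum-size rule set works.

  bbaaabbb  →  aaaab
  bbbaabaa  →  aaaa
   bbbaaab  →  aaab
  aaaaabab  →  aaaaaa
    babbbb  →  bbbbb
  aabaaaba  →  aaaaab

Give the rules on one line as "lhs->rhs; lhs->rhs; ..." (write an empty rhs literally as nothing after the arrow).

abb->aa; ba->b; baa->aa

  | bbaaabbb => baaabbb => aaabbb => aaaab
  | bbbaabaa => bbaabaa => baabaa => aabaa => aaaa
  | bbbaaab => bbaaab => baaab => aaab
  | aaaaabab => aaaaabb => aaaaaa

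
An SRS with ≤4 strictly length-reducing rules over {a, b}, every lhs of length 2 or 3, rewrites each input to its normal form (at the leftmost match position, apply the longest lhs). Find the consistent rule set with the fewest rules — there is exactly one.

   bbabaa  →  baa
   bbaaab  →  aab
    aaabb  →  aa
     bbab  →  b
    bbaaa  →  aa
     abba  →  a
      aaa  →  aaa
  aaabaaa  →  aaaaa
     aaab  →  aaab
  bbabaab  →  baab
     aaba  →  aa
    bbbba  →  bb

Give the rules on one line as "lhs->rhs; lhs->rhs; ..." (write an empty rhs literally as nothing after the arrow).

aba->a; abb->; bba->

  | bbabaa => baa
  | bbaaab => aab
  | aaabb => aa
  | bbab => b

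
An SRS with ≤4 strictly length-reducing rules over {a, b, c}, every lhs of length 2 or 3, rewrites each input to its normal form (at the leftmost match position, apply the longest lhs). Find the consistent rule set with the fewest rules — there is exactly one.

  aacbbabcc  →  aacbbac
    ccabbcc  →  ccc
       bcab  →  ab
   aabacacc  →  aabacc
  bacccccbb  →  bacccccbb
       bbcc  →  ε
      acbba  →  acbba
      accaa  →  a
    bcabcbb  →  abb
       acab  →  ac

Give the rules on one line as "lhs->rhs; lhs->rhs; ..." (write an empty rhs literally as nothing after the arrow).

bc->; ca->; cab->c

  | aacbbabcc => aacbbac
  | ccabbcc => ccbcc => ccc
  | bcab => ab
  | aabacacc => aabacc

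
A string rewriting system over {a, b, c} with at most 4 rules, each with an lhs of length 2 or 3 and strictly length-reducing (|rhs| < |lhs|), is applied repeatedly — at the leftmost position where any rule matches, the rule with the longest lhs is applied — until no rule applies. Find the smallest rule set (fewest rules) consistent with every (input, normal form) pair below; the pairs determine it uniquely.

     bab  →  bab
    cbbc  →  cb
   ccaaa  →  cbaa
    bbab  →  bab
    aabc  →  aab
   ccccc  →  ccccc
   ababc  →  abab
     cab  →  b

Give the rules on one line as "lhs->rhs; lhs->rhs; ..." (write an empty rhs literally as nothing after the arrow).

  | bab
  | cbbc => cbc => cb
  | ccaaa => cbaa
  | bbab => bab

bb->b; bc->b; ca->b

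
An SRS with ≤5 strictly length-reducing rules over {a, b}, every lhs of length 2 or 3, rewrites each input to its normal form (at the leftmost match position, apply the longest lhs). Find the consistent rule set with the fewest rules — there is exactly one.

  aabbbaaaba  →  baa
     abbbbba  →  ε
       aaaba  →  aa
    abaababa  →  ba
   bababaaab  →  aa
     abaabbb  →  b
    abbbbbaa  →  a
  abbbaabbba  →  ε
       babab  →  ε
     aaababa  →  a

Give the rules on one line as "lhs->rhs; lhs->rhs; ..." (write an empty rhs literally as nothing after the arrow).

ab->; aba->; abb->ba; bb->

  | aabbbaaaba => ababaaaba => baaaba => baa
  | abbbbba => babbba => bbaba => aba => ε
  | aaaba => aa
  | abaababa => ababa => ba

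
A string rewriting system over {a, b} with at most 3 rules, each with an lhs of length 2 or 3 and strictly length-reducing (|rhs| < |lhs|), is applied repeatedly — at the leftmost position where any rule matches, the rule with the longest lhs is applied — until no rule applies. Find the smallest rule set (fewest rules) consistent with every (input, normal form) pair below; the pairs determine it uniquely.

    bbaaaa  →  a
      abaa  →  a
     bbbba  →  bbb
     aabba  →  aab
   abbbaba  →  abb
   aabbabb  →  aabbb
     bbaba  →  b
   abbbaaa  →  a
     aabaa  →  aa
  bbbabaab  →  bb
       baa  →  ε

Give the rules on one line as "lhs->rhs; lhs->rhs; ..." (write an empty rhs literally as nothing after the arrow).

  | bbaaaa => baaa => a
  | abaa => a
  | bbbba => bbb
  | aabba => aab

ba->; baa->; bba->b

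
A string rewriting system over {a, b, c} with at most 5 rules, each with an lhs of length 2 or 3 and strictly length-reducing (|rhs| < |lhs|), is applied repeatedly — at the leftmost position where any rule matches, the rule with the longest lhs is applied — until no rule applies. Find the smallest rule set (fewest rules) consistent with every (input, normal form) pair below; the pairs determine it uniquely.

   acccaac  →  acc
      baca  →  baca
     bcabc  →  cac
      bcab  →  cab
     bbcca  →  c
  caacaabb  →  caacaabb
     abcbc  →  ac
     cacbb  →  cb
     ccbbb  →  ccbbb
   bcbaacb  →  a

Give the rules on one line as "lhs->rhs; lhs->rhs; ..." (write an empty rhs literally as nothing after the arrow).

acb->; bc->c; bcb->; cca->c

  | acccaac => accac => acc
  | baca
  | bcabc => cabc => cac
  | bcab => cab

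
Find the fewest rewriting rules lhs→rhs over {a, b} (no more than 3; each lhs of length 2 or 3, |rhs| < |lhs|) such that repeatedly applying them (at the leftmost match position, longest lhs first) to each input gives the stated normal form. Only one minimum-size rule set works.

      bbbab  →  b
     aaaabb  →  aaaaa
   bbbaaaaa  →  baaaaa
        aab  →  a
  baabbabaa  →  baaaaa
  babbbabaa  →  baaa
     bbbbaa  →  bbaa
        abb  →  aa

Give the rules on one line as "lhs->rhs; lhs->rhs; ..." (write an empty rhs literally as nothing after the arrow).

ab->; abb->aa; bbb->b

  | bbbab => bab => b
  | aaaabb => aaaaa
  | bbbaaaaa => baaaaa
  | aab => a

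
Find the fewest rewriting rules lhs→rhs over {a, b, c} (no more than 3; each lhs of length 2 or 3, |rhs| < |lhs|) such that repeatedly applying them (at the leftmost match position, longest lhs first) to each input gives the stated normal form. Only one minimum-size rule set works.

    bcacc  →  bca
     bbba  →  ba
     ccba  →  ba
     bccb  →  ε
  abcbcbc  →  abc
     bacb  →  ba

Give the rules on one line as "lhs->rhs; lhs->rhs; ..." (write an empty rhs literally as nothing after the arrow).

bb->; cb->; cc->

  | bcacc => bca
  | bbba => ba
  | ccba => ba
  | bccb => bb => ε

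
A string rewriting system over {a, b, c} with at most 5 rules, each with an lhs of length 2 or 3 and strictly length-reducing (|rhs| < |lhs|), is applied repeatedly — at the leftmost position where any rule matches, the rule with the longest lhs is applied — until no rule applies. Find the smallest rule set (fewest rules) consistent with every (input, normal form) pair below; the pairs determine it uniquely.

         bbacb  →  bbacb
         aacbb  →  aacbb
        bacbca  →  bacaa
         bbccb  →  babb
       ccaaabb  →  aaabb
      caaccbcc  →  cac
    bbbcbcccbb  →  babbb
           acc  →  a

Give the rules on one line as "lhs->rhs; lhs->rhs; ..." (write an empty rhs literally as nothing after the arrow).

abc->; bc->a; bcc->ab; cc->

  | bbacb
  | aacbb
  | bacbca => bacaa
  | bbccb => babb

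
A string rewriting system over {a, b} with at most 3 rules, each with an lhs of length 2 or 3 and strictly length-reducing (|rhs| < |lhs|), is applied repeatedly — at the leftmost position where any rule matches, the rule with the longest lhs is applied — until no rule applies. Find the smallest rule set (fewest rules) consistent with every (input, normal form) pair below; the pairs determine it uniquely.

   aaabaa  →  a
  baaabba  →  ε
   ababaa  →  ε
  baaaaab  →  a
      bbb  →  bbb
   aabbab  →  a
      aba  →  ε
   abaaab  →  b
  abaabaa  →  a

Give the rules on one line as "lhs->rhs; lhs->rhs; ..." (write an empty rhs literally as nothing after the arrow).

  | aaabaa => abaa => aaa => a
  | baaabba => aaabba => abba => aba => aa => ε
  | ababaa => aabaa => baa => aa => ε
  | baaaaab => aaaaab => aaab => ab => a

aa->; ab->a; ba->a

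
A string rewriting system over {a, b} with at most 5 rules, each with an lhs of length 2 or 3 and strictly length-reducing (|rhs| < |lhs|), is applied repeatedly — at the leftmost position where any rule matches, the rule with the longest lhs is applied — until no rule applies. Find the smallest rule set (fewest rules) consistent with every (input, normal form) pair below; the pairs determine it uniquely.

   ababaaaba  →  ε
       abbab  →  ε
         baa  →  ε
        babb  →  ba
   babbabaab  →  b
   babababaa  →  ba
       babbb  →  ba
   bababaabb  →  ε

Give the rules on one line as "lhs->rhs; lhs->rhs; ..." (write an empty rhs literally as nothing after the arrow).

aa->b; ab->a; bb->; bba->ba

  | ababaaaba => aabaaaba => bbaaaba => baaaba => bbaba => baba => baa => bb => ε
  | abbab => abab => aab => bb => ε
  | baa => bb => ε
  | babb => bab => ba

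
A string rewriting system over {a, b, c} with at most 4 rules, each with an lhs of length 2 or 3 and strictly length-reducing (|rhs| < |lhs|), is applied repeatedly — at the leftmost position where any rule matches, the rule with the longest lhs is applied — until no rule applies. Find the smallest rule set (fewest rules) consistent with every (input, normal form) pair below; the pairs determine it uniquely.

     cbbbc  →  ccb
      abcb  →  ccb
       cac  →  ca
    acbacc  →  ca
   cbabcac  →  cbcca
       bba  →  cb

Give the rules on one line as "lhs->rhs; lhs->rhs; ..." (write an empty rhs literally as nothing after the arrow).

ab->c; ac->a; bba->cb; bbc->ba

  | cbbbc => cbba => ccb
  | abcb => ccb
  | cac => ca
  | acbacc => abacc => cacc => cac => ca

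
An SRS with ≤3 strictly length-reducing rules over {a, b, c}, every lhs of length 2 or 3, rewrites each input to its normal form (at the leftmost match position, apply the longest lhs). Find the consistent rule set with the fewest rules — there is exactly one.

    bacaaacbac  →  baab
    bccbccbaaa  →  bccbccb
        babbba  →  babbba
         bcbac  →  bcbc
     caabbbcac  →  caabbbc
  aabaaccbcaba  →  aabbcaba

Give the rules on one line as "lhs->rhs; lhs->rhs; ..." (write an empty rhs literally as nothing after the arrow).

ac->; cba->cb

  | bacaaacbac => baaacbac => baabac => baab
  | bccbccbaaa => bccbccbaa => bccbccba => bccbccb
  | babbba
  | bcbac => bcbc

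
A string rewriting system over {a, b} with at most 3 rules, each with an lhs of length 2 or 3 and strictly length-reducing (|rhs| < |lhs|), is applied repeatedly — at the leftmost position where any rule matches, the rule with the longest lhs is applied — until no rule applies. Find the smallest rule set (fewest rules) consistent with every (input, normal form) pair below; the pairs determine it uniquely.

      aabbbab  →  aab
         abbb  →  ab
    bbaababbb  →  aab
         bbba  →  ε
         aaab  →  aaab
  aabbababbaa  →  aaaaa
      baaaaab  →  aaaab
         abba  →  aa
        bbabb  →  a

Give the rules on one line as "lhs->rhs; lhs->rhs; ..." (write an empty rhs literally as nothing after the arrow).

ba->; bb->

  | aabbbab => aabab => aab
  | abbb => ab
  | bbaababbb => aababbb => aabbb => aab
  | bbba => ba => ε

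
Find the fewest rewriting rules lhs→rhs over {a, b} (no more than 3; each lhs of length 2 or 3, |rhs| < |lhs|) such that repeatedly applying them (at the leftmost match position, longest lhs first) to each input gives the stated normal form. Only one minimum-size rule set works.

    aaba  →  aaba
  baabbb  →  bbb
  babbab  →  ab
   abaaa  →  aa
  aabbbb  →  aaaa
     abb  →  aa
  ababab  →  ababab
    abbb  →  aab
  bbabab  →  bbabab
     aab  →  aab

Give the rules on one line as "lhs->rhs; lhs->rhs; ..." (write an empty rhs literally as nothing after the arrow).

abb->aa; baa->

  | aaba
  | baabbb => bbb
  | babbab => baaab => ab
  | abaaa => aa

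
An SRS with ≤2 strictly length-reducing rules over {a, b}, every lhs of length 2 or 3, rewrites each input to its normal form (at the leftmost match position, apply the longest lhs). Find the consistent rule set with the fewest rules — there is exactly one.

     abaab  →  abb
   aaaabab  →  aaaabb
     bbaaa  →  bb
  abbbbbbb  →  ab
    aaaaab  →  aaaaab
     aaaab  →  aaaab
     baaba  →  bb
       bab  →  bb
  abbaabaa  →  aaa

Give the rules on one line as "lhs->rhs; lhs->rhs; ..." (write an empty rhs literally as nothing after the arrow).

  | abaab => abab => abb
  | aaaabab => aaaabb
  | bbaaa => bbaa => bba => bb
  | abbbbbbb => abbbb => ab

ba->b; bbb->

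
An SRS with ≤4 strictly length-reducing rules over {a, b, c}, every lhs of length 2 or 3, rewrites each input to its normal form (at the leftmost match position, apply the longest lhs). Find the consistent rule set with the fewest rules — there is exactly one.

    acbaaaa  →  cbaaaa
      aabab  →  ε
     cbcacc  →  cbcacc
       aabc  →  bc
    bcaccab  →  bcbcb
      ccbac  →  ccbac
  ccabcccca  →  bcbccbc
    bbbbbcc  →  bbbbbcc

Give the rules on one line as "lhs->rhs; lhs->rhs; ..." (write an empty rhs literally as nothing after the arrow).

ab->b; acb->cb; bab->; cca->bc

  | acbaaaa => cbaaaa
  | aabab => abab => bab => ε
  | cbcacc
  | aabc => abc => bc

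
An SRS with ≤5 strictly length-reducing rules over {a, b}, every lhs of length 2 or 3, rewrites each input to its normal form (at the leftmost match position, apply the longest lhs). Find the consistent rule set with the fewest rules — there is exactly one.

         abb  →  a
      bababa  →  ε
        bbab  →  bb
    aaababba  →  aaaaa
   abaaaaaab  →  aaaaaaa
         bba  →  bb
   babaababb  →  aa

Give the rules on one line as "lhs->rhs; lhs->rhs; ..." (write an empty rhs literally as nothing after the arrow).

  | abb => ab => a
  | bababa => baba => ba => ε
  | bbab => bbb => bb
  | aaababba => aaaabba => aaaaba => aaaaa

ab->a; ba->; bba->bb; bbb->bb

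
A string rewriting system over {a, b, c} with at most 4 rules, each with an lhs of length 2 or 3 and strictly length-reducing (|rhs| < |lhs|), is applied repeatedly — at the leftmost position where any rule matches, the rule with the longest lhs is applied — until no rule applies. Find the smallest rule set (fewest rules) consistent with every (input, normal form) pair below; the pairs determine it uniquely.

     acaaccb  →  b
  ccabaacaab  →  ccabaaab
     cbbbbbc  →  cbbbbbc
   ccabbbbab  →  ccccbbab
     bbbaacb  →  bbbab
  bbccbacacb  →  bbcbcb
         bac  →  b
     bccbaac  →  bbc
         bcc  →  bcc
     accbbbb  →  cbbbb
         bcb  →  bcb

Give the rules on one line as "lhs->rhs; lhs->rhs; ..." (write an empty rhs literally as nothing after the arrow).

  | acaaccb => aaccb => acb => b
  | ccabaacaab => ccabaaab
  | cbbbbbc
  | ccabbbbab => ccccbbab

abb->cc; ac->; cba->b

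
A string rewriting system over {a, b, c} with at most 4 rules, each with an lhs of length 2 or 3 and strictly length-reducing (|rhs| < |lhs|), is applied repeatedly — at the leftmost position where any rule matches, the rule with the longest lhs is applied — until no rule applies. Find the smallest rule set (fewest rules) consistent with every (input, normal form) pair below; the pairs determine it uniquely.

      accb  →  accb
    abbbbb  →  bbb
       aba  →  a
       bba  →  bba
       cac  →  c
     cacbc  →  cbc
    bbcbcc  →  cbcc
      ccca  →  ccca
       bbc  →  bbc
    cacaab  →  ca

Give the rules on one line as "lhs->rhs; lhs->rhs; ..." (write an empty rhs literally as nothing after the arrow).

  | accb
  | abbbbb => bbb
  | aba => a
  | bba

ab->; abb->; bcb->cb; cac->c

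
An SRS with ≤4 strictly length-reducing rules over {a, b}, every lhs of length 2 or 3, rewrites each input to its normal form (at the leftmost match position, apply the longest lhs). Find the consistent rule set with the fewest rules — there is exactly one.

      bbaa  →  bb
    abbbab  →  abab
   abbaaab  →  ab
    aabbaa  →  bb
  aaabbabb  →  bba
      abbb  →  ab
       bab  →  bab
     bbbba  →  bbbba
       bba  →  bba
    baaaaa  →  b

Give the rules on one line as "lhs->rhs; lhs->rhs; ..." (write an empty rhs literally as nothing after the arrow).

  | bbaa => bb
  | abbbab => abab
  | abbaaab => aaaab => ab
  | aabbaa => bbaa => bb

aa->; aaa->; abb->a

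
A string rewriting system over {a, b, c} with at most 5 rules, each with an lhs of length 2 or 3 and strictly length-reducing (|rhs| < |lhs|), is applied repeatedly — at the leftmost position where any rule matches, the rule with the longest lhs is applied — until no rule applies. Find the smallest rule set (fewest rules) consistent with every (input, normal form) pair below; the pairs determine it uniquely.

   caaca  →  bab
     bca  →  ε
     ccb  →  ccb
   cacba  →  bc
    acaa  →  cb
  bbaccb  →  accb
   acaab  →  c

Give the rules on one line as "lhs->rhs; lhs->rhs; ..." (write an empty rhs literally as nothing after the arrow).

aba->cb; bb->; ca->b; cba->c

  | caaca => baca => bab
  | bca => bb => ε
  | ccb
  | cacba => bcba => bc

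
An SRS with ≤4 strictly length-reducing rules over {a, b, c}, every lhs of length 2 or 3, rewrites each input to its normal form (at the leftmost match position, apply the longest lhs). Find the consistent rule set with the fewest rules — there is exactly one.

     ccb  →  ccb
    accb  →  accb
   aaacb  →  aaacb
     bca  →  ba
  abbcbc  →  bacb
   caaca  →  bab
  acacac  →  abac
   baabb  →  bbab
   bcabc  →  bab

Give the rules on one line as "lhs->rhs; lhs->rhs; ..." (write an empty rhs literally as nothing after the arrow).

aab->ba; abb->ba; bc->b; ca->b

  | ccb
  | accb
  | aaacb
  | bca => ba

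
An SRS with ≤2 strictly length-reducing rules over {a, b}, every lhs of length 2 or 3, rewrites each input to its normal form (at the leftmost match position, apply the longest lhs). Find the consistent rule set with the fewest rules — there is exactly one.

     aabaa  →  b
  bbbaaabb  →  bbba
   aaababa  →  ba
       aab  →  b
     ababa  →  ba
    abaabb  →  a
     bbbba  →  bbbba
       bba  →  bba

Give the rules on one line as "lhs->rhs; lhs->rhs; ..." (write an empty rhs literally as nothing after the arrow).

aa->; ab->a

  | aabaa => baa => b
  | bbbaaabb => bbbabb => bbbab => bbba
  | aaababa => ababa => aaba => ba
  | aab => b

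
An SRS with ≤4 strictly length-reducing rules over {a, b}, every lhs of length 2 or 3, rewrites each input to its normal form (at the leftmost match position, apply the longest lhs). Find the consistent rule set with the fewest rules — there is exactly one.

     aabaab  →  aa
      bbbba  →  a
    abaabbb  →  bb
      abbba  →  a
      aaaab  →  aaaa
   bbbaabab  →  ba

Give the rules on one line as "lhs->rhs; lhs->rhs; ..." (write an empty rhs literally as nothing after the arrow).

  | aabaab => aab => aa
  | bbbba => bba => a
  | abaabbb => abbb => bb
  | abbba => bba => a

ab->a; aba->; abb->b; bba->a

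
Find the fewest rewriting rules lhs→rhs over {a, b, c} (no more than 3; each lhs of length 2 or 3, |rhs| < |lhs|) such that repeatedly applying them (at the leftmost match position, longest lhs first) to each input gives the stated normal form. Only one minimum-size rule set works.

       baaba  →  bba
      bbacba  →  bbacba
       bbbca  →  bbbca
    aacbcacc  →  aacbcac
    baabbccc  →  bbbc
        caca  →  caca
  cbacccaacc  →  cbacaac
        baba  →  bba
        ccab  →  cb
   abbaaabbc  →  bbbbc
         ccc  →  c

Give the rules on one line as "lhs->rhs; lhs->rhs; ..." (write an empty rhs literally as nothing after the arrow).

ab->b; cc->c

  | baaba => baba => bba
  | bbacba
  | bbbca
  | aacbcacc => aacbcac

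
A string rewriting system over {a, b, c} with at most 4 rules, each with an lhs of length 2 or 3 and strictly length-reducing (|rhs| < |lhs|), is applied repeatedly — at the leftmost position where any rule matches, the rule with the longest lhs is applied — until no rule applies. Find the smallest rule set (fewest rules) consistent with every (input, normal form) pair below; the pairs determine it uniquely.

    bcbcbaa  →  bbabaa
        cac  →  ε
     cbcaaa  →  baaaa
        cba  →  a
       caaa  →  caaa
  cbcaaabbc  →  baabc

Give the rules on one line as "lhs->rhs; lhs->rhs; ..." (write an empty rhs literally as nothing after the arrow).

abb->c; ac->b; cb->; cbc->ba

  | bcbcbaa => bbabaa
  | cac => cb => ε
  | cbcaaa => baaaa
  | cba => a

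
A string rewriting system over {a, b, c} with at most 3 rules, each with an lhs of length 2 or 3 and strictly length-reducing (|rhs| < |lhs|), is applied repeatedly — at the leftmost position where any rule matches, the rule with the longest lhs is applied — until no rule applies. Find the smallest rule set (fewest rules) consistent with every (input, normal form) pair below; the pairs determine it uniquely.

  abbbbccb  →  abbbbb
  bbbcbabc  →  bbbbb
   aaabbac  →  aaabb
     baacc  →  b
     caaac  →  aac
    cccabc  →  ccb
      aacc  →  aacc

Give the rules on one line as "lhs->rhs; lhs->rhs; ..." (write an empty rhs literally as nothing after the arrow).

  | abbbbccb => abbbbcb => abbbbb
  | bbbcbabc => bbbbabc => bbbbbc => bbbbb
  | aaabbac => aaabbc => aaabb
  | baacc => bacc => bcc => bc => b

ba->b; bc->b; ca->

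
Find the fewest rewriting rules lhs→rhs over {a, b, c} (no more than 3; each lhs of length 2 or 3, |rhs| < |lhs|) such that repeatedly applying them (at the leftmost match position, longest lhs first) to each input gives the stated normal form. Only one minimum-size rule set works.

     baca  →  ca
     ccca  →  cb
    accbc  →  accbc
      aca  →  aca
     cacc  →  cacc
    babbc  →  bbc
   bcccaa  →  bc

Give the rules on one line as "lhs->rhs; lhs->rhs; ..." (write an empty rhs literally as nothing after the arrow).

  | baca => ca
  | ccca => cb
  | accbc
  | aca

ba->; cca->b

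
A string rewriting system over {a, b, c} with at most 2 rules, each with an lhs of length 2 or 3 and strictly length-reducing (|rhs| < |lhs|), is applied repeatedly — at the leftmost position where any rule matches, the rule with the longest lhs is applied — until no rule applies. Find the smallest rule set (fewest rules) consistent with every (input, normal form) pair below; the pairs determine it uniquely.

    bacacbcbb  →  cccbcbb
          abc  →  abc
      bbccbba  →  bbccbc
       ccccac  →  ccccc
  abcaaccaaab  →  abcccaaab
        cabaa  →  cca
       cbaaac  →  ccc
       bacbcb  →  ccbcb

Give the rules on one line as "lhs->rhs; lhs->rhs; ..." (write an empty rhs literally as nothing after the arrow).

ac->c; ba->c

  | bacacbcbb => ccacbcbb => cccbcbb
  | abc
  | bbccbba => bbccbc
  | ccccac => ccccc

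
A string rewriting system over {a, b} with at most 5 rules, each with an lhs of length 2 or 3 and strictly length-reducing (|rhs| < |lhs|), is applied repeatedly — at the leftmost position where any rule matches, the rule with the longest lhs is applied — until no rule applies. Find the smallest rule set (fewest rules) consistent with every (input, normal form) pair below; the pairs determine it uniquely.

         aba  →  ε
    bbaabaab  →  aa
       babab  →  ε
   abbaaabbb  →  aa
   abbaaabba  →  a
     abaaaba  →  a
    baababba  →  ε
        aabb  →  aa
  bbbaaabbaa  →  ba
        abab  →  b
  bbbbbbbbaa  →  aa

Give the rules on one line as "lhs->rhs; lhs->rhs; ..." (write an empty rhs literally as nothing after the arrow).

ab->a; aba->; baa->b; bb->

  | aba => ε
  | bbaabaab => aabaab => aab => aa
  | babab => bb => ε
  | abbaaabbb => abaaabbb => aabbb => aabb => aab => aa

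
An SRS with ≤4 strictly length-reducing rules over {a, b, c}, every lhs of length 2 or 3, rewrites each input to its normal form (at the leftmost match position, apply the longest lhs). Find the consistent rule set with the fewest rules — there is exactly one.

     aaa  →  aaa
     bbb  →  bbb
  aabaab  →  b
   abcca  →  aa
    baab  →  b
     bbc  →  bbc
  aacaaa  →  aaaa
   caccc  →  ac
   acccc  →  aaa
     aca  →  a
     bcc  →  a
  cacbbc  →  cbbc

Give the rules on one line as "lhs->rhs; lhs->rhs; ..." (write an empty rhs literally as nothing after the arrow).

ab->b; ba->a; ca->; cc->a

  | aaa
  | bbb
  | aabaab => abaab => baab => aab => ab => b
  | abcca => bcca => baa => aa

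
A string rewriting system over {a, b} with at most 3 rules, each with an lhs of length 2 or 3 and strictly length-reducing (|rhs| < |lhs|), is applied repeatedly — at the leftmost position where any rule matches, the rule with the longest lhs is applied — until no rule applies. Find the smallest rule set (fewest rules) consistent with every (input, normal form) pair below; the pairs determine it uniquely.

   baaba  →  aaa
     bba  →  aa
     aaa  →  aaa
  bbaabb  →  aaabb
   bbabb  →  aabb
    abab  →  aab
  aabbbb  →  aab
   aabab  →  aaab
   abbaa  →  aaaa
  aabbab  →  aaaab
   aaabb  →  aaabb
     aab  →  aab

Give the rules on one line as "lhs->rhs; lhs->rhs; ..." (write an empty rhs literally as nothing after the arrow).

ba->a; bba->aa; bbb->

  | baaba => aaba => aaa
  | bba => aa
  | aaa
  | bbaabb => aaabb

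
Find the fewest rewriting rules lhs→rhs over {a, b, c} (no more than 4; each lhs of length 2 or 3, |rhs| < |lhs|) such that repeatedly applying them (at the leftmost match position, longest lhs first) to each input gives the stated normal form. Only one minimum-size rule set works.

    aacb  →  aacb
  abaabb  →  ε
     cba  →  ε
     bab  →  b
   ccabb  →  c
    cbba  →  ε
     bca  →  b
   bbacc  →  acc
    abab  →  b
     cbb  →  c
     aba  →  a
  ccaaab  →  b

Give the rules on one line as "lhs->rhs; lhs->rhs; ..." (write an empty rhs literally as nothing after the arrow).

  | aacb
  | abaabb => baabb => aabb => abb => bb => ε
  | cba => ca => ε
  | bab => ab => b

ab->b; ba->a; bb->; ca->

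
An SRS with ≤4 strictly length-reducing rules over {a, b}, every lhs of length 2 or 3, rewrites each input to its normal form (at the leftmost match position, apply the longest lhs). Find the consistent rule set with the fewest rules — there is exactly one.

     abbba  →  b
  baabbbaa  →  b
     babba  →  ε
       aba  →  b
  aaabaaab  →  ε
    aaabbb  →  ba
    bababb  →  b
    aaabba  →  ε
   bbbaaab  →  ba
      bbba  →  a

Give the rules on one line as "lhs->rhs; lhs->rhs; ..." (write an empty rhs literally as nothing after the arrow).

  | abbba => abba => aba => aa => b
  | baabbbaa => bbbbbaa => bbaa => aa => b
  | babba => baba => baa => bb => ε
  | aba => aa => b

aa->b; ab->a; bb->; bbb->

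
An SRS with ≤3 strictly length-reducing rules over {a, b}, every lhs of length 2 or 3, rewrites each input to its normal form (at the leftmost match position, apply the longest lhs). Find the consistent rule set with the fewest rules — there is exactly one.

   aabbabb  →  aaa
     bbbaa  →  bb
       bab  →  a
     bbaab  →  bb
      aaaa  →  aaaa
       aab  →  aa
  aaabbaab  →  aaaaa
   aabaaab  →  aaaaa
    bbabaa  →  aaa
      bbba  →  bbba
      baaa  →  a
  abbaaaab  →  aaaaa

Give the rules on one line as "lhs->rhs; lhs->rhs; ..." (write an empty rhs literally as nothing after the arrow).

  | aabbabb => aababb => aaabb => aaab => aaa
  | bbbaa => bb
  | bab => ab => a
  | bbaab => bb

ab->a; baa->; bab->ab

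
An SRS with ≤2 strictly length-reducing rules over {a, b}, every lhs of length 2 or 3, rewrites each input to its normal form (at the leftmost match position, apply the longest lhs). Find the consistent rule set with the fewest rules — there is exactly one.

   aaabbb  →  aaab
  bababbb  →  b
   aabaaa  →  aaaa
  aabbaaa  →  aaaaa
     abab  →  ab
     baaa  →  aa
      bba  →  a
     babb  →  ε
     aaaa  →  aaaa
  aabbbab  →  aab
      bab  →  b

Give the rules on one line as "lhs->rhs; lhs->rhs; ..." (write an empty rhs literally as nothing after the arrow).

  | aaabbb => aaab
  | bababbb => babbb => bbb => b
  | aabaaa => aaaa
  | aabbaaa => aaaaa

ba->; bb->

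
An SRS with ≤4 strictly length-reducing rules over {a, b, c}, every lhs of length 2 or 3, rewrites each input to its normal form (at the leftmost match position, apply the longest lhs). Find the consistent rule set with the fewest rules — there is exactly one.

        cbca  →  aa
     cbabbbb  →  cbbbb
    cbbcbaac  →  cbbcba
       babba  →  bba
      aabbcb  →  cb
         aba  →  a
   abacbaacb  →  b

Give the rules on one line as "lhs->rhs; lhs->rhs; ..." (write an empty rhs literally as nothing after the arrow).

ab->; ac->; cbc->a

  | cbca => aa
  | cbabbbb => cbbbb
  | cbbcbaac => cbbcba
  | babba => bba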